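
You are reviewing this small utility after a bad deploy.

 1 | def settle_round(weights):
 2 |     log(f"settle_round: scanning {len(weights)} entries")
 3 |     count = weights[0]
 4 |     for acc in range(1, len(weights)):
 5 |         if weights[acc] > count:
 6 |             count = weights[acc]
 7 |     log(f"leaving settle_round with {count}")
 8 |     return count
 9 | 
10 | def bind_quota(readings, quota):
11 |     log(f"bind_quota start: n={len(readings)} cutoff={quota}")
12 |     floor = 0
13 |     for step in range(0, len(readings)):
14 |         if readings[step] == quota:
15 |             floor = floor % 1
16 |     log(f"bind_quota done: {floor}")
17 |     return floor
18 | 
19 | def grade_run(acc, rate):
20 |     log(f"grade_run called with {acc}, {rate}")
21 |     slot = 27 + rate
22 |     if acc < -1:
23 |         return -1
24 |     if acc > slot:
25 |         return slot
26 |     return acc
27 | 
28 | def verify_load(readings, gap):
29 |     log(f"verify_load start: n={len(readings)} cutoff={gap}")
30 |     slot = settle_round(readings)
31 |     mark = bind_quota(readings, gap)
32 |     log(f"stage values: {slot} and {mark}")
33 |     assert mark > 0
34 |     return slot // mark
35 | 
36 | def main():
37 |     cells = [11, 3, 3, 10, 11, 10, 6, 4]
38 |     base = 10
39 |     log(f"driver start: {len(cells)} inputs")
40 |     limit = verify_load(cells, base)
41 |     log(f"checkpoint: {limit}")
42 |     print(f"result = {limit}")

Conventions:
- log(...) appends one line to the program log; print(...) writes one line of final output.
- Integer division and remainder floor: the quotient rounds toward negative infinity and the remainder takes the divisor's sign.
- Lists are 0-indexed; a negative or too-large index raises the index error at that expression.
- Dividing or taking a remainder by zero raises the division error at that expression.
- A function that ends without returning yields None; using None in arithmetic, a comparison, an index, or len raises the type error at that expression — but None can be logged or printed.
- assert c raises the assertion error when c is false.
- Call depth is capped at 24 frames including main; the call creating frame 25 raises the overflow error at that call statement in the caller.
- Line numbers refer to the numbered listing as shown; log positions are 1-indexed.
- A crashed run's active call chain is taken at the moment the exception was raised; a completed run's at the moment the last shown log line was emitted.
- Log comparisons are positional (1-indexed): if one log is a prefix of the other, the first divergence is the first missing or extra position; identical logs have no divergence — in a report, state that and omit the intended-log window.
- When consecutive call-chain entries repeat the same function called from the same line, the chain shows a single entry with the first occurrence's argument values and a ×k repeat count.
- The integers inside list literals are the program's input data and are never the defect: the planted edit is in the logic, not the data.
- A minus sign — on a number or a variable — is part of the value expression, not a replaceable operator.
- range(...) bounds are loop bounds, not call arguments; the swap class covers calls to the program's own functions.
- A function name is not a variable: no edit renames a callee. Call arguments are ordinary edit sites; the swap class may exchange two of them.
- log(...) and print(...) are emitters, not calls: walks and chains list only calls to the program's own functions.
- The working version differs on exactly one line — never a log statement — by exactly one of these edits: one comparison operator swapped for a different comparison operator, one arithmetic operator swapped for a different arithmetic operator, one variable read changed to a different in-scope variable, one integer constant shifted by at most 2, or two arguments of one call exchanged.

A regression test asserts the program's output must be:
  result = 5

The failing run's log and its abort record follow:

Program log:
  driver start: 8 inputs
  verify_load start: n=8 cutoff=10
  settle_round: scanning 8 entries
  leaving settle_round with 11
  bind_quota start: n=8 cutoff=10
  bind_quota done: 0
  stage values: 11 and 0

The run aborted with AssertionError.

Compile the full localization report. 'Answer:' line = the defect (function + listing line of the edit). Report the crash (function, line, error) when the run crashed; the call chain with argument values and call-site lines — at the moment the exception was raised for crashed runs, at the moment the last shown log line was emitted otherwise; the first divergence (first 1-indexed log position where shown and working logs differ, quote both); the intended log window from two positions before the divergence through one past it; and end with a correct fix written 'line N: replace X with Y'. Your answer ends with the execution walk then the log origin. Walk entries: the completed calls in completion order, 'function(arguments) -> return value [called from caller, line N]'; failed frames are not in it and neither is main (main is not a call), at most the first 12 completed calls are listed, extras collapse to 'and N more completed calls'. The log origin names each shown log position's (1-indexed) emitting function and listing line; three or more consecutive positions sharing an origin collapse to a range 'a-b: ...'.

Answer: the defect is in bind_quota at line 15.
Core observation: The earliest visible damage is log position 6 — 'bind_quota done: 0' rather than the intended 'bind_quota done: 2'.
Crash: verify_load, line 33, AssertionError.
Call chain: main -> verify_load([11, 3, 3, 10, 11, 10, 6, 4], 10) (called at line 40).
First divergence: position 6; shown 'bind_quota done: 0' vs intended 'bind_quota done: 2'.
Intended log window:
  4: leaving settle_round with 11
  5: bind_quota start: n=8 cutoff=10
  6: bind_quota done: 2
  7: stage values: 11 and 2
Execution walk:
  settle_round([11, 3, 3, 10, 11, 10, 6, 4]) -> 11  [called from verify_load, line 30]
  bind_quota([11, 3, 3, 10, 11, 10, 6, 4], 10) -> 0  [called from verify_load, line 31]
Log line origins:
  1: logged in main at line 39
  2: logged in verify_load at line 29
  3: logged in settle_round at line 2
  4: logged in settle_round at line 7
  5: logged in bind_quota at line 11
  6: logged in bind_quota at line 16
  7: logged in verify_load at line 32
A correct fix: line 15: replace `%` with `+`.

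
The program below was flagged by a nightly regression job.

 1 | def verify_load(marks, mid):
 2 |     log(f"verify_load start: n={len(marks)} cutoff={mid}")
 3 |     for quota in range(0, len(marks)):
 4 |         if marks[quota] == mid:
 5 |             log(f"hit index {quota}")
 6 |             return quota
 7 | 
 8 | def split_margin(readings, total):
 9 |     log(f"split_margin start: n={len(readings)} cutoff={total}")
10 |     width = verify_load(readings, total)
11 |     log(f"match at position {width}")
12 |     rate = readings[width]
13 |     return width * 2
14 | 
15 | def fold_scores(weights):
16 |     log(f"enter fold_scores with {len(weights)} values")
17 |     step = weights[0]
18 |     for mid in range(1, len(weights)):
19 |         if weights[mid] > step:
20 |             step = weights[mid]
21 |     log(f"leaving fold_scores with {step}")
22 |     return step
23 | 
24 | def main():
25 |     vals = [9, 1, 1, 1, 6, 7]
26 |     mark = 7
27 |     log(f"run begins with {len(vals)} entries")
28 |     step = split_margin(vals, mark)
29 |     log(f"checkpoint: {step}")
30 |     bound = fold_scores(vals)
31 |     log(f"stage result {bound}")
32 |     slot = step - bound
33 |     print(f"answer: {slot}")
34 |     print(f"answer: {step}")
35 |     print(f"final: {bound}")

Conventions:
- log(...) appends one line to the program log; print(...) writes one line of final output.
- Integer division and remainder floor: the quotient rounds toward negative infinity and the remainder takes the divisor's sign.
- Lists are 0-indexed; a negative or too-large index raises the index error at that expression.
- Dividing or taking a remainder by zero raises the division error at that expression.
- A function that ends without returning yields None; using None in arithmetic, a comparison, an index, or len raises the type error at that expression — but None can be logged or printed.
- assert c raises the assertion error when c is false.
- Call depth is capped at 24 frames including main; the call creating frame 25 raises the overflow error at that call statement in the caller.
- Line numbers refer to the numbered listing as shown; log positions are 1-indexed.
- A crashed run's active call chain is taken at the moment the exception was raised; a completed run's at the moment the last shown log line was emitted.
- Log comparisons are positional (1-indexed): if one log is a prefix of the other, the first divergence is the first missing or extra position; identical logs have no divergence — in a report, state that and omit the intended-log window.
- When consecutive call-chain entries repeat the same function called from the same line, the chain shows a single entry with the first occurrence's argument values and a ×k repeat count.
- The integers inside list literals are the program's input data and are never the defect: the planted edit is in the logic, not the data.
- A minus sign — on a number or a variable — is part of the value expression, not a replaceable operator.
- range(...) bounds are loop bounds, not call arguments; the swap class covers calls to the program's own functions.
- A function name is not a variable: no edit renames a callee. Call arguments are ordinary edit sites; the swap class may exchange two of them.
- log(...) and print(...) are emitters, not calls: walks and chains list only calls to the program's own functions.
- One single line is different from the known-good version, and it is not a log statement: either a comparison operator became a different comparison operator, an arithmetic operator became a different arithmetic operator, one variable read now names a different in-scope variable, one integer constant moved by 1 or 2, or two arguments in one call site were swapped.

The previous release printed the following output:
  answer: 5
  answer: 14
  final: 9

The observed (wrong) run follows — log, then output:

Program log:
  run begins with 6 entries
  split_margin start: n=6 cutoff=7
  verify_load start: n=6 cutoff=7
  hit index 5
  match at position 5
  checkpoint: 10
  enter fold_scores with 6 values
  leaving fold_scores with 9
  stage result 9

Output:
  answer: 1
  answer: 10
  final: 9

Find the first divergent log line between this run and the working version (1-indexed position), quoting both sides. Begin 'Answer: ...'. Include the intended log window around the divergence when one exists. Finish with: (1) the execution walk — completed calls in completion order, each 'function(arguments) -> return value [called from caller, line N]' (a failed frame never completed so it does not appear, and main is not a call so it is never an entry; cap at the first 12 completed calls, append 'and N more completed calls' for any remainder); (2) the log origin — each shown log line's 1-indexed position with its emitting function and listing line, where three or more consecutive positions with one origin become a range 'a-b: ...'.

Answer: position 6 — the shown line 'checkpoint: 10' should read 'checkpoint: 14'.
Intended log window:
  4: hit index 5
  5: match at position 5
  6: checkpoint: 14
  7: enter fold_scores with 6 values
Execution walk:
  verify_load([9, 1, 1, 1, 6, 7], 7) -> 5  [called from split_margin, line 10]
  split_margin([9, 1, 1, 1, 6, 7], 7) -> 10  [called from main, line 28]
  fold_scores([9, 1, 1, 1, 6, 7]) -> 9  [called from main, line 30]
Log origin:
  1: emitted by main (line 27)
  2: emitted by split_margin (line 9)
  3: emitted by verify_load (line 2)
  4: emitted by verify_load (line 5)
  5: emitted by split_margin (line 11)
  6: emitted by main (line 29)
  7: emitted by fold_scores (line 16)
  8: emitted by fold_scores (line 21)
  9: emitted by main (line 31)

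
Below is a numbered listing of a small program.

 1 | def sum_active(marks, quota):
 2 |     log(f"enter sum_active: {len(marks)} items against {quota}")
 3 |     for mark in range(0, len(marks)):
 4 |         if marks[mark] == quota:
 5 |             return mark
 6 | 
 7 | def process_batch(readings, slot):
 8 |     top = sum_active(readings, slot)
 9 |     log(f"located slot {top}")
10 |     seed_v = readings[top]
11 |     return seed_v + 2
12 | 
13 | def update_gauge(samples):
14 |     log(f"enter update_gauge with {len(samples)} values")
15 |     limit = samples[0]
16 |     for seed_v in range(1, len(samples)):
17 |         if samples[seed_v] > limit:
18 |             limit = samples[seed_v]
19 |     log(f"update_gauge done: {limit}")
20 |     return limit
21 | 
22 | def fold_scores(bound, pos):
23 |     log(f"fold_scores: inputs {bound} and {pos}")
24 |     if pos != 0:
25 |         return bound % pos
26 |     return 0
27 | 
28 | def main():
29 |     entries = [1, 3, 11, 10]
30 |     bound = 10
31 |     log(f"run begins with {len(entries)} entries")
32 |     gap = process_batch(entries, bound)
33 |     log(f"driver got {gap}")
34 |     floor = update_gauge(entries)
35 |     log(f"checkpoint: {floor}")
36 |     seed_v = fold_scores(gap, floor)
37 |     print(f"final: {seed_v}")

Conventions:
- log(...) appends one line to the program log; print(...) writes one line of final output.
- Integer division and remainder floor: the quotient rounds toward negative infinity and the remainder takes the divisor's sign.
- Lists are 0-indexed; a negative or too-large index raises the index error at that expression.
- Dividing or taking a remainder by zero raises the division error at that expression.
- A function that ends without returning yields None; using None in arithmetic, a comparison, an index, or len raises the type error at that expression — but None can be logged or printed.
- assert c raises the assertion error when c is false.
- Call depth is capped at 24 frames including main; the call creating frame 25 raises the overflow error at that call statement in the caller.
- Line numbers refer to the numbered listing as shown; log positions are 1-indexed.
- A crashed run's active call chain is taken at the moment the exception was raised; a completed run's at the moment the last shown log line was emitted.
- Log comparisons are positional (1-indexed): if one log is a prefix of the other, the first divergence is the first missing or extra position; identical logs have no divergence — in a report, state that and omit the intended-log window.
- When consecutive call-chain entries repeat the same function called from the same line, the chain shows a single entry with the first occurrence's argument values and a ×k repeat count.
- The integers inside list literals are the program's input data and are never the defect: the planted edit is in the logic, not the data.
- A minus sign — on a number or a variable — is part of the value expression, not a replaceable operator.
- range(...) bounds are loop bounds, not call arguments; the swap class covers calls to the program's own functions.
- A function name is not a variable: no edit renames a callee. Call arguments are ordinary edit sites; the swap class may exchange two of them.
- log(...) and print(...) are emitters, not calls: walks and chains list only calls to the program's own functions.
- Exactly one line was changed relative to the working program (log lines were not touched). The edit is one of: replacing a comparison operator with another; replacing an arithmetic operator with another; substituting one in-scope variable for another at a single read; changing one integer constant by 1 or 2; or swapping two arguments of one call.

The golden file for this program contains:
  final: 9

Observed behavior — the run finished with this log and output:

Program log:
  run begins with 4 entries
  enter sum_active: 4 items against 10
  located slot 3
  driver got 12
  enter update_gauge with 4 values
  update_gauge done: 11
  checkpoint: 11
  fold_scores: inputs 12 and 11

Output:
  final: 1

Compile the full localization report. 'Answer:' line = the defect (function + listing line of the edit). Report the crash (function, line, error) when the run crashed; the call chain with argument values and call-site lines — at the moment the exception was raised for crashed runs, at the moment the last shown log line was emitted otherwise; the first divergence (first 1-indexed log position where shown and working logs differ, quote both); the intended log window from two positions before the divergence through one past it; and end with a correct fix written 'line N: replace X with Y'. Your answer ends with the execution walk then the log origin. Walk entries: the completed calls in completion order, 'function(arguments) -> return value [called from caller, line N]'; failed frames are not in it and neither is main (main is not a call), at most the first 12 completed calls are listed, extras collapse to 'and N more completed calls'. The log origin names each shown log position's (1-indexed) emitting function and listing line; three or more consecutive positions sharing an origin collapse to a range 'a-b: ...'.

Answer: the defect is in process_batch at line 11.
Key observation: Log line 4 is where behavior first shows: 'driver got 12' appears instead of 'driver got 20'.
Call chain: main -> fold_scores(12, 11) (called at line 36).
First divergence: at position 4 the run shows 'driver got 12' where the working version logs 'driver got 20'.
Intended log window:
  2: enter sum_active: 4 items against 10
  3: located slot 3
  4: driver got 20
  5: enter update_gauge with 4 values
Execution walk:
  sum_active([1, 3, 11, 10], 10) -> 3  [called from process_batch, line 8]
  process_batch([1, 3, 11, 10], 10) -> 12  [called from main, line 32]
  update_gauge([1, 3, 11, 10]) -> 11  [called from main, line 34]
  fold_scores(12, 11) -> 1  [called from main, line 36]
Log origins:
  1 — main, line 31
  2 — sum_active, line 2
  3 — process_batch, line 9
  4 — main, line 33
  5 — update_gauge, line 14
  6 — update_gauge, line 19
  7 — main, line 35
  8 — fold_scores, line 23
A correct fix: line 11: replace `+` with `*`.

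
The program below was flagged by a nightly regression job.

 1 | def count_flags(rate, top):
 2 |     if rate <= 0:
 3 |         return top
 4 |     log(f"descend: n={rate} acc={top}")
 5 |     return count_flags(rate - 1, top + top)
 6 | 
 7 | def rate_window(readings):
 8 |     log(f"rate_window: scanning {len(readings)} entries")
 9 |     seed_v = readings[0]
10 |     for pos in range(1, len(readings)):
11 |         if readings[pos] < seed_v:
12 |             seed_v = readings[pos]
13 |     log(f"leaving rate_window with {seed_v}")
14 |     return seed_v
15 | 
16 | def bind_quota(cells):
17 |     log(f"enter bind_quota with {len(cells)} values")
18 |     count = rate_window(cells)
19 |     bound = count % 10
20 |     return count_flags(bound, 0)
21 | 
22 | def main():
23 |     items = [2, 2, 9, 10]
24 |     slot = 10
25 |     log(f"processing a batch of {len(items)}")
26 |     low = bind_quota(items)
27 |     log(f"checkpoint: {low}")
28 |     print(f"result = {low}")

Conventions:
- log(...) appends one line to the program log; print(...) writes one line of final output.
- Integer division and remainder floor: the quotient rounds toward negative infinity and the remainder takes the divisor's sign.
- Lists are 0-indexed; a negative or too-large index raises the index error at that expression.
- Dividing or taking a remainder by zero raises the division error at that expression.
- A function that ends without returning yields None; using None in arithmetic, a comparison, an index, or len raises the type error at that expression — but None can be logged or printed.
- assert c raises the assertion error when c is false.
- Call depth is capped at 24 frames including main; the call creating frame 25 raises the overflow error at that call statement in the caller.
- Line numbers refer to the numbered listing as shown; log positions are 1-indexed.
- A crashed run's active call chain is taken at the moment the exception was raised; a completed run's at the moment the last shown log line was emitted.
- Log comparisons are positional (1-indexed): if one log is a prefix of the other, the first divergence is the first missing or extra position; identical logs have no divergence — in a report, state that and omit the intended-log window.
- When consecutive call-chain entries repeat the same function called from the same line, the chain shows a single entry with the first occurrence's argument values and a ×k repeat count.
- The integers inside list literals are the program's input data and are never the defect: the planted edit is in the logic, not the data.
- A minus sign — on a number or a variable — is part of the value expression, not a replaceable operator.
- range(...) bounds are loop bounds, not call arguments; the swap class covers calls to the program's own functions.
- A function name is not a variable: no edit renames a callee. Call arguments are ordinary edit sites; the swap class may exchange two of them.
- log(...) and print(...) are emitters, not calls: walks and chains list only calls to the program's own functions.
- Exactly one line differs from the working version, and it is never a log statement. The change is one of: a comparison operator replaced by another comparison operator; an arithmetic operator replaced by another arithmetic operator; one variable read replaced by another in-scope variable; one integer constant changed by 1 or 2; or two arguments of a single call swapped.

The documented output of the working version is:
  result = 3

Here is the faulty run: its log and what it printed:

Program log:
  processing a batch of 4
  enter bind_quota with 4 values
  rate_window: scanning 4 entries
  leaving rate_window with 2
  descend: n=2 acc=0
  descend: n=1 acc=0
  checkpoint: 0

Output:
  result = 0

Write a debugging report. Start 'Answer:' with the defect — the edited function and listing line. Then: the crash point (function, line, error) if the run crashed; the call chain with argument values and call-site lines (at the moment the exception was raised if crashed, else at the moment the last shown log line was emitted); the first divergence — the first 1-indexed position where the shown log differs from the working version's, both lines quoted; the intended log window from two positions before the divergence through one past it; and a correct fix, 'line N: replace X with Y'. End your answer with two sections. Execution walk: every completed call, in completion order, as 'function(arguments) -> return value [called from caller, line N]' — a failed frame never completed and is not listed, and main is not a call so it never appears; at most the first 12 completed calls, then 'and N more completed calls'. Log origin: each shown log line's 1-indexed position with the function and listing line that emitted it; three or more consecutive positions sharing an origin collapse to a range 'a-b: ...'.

Answer: the defect is in count_flags at line 5.
Core observation: Position 6 is the first bad log line: 'descend: n=1 acc=0' should read 'descend: n=1 acc=2'.
Call chain: main.
First divergence: position 6; shown 'descend: n=1 acc=0' vs intended 'descend: n=1 acc=2'.
Intended log window:
  4: leaving rate_window with 2
  5: descend: n=2 acc=0
  6: descend: n=1 acc=2
  7: checkpoint: 3
Execution walk:
  rate_window([2, 2, 9, 10]) -> 2  [called from bind_quota, line 18]
  count_flags(0, 0) -> 0  [called from count_flags, line 5]
  count_flags(1, 0) -> 0  [called from count_flags, line 5]
  count_flags(2, 0) -> 0  [called from bind_quota, line 20]
  bind_quota([2, 2, 9, 10]) -> 0  [called from main, line 26]
Log origin:
  1: logged in main at line 25
  2: logged in bind_quota at line 17
  3: logged in rate_window at line 8
  4: logged in rate_window at line 13
  5: logged in count_flags at line 4
  6: logged in count_flags at line 4
  7: logged in main at line 27
A correct fix: line 5: replace `top + top` with `top + rate`.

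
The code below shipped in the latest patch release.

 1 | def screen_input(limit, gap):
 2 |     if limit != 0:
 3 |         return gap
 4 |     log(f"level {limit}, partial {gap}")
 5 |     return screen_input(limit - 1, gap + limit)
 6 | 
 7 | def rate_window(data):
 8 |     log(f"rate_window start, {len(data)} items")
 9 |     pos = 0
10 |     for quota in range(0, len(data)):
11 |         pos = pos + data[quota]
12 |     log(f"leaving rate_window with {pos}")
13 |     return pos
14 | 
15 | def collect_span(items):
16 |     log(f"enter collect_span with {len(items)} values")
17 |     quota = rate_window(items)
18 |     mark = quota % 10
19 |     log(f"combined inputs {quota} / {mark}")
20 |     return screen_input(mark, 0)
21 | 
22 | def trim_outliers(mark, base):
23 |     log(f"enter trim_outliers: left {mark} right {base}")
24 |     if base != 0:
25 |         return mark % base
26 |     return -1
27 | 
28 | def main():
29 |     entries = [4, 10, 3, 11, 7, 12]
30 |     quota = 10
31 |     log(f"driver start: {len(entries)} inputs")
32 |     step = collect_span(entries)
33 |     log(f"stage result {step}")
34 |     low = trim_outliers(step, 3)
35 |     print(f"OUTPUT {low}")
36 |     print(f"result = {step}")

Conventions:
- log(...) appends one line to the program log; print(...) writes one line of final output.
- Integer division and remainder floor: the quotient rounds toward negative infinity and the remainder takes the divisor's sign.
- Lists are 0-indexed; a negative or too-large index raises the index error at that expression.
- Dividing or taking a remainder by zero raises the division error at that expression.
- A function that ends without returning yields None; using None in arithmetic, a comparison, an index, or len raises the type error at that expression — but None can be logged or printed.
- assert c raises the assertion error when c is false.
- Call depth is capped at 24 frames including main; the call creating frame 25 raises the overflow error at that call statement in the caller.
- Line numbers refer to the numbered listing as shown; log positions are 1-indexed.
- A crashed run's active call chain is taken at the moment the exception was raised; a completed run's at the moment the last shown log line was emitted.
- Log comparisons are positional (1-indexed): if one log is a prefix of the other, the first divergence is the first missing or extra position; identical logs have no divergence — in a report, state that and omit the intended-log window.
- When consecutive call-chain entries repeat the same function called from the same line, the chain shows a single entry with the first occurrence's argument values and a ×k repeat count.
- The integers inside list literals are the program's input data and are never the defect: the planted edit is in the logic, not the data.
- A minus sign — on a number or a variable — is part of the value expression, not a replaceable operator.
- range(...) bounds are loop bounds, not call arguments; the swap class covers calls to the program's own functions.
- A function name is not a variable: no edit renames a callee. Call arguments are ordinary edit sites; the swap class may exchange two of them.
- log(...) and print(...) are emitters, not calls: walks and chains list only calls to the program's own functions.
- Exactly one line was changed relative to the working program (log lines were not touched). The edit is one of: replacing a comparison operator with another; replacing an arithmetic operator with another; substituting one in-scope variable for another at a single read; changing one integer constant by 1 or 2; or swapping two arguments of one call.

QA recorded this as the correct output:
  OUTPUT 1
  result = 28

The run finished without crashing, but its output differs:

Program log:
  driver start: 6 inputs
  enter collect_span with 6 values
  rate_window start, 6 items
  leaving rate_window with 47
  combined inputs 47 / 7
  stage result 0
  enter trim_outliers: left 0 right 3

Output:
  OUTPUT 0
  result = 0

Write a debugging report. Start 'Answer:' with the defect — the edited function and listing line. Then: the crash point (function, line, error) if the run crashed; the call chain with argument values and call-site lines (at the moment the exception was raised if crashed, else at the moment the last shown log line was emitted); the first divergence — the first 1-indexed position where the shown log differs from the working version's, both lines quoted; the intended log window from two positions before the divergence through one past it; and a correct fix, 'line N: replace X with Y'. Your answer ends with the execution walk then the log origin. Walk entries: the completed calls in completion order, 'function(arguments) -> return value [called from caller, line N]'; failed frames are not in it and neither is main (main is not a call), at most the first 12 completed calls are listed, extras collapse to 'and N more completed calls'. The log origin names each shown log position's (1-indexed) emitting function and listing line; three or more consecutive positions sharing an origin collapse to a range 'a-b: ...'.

Answer: the defect is in screen_input at line 2.
Key observation: Log line 6 is where behavior first shows: 'stage result 0' appears instead of 'level 7, partial 0'.
Call chain: main -> trim_outliers(0, 3) (called at line 34).
First divergence: position 6; shown 'stage result 0' vs intended 'level 7, partial 0'.
Intended log window:
  4: leaving rate_window with 47
  5: combined inputs 47 / 7
  6: level 7, partial 0
  7: level 6, partial 7
Execution walk:
  rate_window([4, 10, 3, 11, 7, 12]) -> 47  [called from collect_span, line 17]
  screen_input(7, 0) -> 0  [called from collect_span, line 20]
  collect_span([4, 10, 3, 11, 7, 12]) -> 0  [called from main, line 32]
  trim_outliers(0, 3) -> 0  [called from main, line 34]
Origin of each log line:
  1 — main, line 31
  2 — collect_span, line 16
  3 — rate_window, line 8
  4 — rate_window, line 12
  5 — collect_span, line 19
  6 — main, line 33
  7 — trim_outliers, line 23
A correct fix: line 2: replace `!=` with `<=`.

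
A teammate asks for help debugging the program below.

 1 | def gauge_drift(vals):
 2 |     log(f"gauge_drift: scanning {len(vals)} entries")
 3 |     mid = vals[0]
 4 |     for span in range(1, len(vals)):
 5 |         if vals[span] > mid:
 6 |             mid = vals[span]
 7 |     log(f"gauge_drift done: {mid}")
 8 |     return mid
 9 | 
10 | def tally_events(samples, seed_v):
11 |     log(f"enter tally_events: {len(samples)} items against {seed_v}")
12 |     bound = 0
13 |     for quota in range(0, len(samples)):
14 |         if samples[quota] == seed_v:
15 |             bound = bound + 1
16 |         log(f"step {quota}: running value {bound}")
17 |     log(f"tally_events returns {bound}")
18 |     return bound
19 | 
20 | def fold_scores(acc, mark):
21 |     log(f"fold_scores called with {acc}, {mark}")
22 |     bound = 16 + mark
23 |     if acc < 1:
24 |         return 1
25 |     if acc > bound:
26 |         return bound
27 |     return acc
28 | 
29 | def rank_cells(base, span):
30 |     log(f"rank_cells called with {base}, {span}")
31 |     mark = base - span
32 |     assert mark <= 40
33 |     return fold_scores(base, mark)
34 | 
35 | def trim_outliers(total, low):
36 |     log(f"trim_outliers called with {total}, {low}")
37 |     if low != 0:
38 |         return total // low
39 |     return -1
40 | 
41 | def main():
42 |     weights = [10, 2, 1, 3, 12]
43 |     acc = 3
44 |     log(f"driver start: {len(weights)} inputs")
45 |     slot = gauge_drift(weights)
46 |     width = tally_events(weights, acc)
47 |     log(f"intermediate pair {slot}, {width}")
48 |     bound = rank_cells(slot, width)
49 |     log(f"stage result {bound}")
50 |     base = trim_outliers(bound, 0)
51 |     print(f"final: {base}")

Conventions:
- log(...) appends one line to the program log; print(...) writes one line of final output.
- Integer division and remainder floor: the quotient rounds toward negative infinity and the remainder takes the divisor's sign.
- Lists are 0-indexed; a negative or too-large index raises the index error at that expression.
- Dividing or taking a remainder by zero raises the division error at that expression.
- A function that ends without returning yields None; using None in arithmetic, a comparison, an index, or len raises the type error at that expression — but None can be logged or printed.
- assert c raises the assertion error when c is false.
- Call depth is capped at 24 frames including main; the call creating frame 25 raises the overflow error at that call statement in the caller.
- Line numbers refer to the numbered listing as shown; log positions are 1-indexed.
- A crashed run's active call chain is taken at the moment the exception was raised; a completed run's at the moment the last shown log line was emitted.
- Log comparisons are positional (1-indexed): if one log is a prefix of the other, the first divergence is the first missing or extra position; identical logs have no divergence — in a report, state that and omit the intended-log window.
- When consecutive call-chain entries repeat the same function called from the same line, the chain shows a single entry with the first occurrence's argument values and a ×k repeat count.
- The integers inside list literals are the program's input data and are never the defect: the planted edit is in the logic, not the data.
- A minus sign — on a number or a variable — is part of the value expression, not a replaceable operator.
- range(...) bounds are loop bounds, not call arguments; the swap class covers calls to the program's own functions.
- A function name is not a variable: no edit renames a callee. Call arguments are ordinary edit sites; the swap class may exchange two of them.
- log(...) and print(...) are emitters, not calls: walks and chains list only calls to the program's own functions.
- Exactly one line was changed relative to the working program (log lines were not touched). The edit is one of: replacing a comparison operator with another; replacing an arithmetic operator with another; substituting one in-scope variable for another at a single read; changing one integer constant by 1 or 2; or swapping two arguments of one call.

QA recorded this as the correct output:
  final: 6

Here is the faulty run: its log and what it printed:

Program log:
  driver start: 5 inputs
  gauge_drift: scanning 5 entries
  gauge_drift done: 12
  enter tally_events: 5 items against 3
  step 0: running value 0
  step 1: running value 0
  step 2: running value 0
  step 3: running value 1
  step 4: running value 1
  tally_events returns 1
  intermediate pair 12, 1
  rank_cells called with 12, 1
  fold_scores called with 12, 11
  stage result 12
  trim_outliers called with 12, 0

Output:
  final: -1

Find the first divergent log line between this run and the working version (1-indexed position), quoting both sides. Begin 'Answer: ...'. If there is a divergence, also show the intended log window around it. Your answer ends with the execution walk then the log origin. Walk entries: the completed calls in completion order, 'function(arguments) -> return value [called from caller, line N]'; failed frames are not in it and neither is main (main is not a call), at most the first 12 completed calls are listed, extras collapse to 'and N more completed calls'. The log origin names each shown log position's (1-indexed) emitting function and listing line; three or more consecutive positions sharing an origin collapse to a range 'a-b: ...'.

Answer: position 15 — the shown line 'trim_outliers called with 12, 0' should read 'trim_outliers called with 12, 2'.
Intended log window:
  13: fold_scores called with 12, 11
  14: stage result 12
  15: trim_outliers called with 12, 2
Execution walk:
  gauge_drift([10, 2, 1, 3, 12]) -> 12  [called from main, line 45]
  tally_events([10, 2, 1, 3, 12], 3) -> 1  [called from main, line 46]
  fold_scores(12, 11) -> 12  [called from rank_cells, line 33]
  rank_cells(12, 1) -> 12  [called from main, line 48]
  trim_outliers(12, 0) -> -1  [called from main, line 50]
Log line origins:
  1: logged in main at line 44
  2: logged in gauge_drift at line 2
  3: logged in gauge_drift at line 7
  4: logged in tally_events at line 11
  5-9: logged in tally_events at line 16
  10: logged in tally_events at line 17
  11: logged in main at line 47
  12: logged in rank_cells at line 30
  13: logged in fold_scores at line 21
  14: logged in main at line 49
  15: logged in trim_outliers at line 36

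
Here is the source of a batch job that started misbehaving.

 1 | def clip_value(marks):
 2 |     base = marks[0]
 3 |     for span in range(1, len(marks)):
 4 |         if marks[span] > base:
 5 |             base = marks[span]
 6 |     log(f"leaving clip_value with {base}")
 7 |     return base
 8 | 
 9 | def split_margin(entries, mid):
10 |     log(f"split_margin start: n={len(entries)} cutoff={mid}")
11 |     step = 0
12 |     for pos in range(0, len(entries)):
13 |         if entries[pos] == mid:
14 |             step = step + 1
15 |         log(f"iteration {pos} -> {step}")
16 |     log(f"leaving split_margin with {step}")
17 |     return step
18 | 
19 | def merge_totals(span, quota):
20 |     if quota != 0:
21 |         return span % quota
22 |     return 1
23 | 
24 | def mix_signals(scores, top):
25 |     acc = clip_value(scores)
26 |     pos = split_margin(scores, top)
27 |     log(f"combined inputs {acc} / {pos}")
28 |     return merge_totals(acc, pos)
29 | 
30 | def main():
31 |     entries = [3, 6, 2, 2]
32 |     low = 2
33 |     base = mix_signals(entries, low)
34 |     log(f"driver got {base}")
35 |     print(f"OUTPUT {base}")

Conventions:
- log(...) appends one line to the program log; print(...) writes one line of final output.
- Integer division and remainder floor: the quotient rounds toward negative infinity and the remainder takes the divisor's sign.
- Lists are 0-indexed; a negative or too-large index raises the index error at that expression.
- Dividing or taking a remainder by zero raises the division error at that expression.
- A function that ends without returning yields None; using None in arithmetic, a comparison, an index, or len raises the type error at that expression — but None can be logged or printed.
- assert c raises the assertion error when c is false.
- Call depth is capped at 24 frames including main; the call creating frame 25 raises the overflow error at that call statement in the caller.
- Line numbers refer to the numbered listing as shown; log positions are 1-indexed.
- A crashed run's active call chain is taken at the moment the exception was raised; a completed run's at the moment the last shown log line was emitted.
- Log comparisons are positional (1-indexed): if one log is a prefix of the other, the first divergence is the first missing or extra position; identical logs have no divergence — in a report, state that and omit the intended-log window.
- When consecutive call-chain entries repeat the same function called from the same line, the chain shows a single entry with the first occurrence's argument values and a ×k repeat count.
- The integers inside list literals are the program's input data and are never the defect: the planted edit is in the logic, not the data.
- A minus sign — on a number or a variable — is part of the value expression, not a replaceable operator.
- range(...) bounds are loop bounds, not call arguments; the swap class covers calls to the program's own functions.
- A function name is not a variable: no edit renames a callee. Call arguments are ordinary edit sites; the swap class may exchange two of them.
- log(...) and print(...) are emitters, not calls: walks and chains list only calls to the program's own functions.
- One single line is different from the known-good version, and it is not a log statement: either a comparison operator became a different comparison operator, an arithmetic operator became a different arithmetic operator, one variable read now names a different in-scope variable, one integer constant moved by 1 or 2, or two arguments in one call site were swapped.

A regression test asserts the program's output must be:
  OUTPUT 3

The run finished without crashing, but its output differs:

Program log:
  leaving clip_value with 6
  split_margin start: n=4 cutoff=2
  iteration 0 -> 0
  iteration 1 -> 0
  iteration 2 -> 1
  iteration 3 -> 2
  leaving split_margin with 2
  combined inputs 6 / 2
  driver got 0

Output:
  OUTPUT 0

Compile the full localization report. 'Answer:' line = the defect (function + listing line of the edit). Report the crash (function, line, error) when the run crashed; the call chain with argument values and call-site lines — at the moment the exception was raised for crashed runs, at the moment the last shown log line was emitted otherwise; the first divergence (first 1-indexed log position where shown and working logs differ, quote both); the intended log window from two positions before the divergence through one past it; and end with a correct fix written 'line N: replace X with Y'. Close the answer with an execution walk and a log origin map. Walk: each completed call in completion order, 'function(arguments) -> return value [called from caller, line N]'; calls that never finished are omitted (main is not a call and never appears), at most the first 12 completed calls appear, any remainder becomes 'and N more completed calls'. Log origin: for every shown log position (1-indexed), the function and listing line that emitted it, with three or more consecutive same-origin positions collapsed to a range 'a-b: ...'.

Answer: the defect is in merge_totals at line 21.
Core observation: Log line 9 is where behavior first shows: 'driver got 0' appears instead of 'driver got 3'.
Call chain: main.
First divergence: position 9 — the shown line 'driver got 0' should read 'driver got 3'.
Intended log window:
  7: leaving split_margin with 2
  8: combined inputs 6 / 2
  9: driver got 3
Execution walk:
  clip_value([3, 6, 2, 2]) -> 6  [called from mix_signals, line 25]
  split_margin([3, 6, 2, 2], 2) -> 2  [called from mix_signals, line 26]
  merge_totals(6, 2) -> 0  [called from mix_signals, line 28]
  mix_signals([3, 6, 2, 2], 2) -> 0  [called from main, line 33]
Origin of each log line:
  1 — clip_value, line 6
  2 — split_margin, line 10
  3-6 — split_margin, line 15
  7 — split_margin, line 16
  8 — mix_signals, line 27
  9 — main, line 34
A correct fix: line 21: replace `%` with `//`.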